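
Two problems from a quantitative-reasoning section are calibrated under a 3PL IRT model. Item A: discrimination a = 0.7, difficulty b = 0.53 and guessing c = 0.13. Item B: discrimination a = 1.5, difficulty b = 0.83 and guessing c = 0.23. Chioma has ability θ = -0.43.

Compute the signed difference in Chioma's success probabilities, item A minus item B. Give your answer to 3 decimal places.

P(θ) = c + (1 − c) · 1 / (1 + exp(−a(θ − b)))
P_A = 0.4241
P_B = 0.3311
P_A − P_B = 0.0930

0.093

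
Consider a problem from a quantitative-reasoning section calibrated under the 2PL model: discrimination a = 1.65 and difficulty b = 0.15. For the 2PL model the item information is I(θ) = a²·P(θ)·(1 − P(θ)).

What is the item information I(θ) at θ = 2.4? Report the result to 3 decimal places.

P = 1/(1+e^{-3.7125}) = 0.9762
P(1−P) = 0.9762 × 0.0238 = 0.0233
I = a² × P(1−P) = 1.65² × 0.0233 = 0.06334

0.063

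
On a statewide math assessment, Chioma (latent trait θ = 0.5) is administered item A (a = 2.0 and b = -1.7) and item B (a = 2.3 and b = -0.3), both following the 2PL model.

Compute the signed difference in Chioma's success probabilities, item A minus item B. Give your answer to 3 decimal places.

P(θ) = 1 / (1 + exp(−a(θ − b)))
P_A = 0.9879
P_B = 0.8629
P_A − P_B = 0.1249

0.125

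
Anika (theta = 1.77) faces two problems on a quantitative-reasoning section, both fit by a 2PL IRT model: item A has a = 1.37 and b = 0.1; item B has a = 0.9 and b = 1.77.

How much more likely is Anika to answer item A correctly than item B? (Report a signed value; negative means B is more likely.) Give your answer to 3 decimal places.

0.408

P(theta) = 1 / (1 + exp(−a(theta − b)))
P_A = 0.9079
P_B = 0.5000
P_A − P_B = 0.4079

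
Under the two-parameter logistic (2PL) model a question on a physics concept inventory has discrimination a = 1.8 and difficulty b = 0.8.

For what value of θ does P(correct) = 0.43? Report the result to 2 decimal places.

0.64

P(θ) = 1 / (1 + exp(−a(θ − b)))
logit = ln(0.4300/0.5700) = -0.2819
θ = b + logit/(a) = 0.8 + (-0.2819)/1.8000 = 0.6434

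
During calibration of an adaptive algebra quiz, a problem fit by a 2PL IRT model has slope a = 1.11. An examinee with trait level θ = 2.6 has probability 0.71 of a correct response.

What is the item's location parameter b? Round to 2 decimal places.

P(θ) = 1 / (1 + exp(−a(θ − b)))
logit(0.71) = ln(0.71/0.29) = 0.8954
b = θ − logit/(a) = 2.6 − 0.8954/1.1100 = 1.7933

1.79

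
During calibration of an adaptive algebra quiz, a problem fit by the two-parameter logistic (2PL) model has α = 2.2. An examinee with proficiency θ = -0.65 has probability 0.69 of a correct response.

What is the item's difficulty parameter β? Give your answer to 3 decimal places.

-1.014

P(θ) = 1 / (1 + exp(−α(θ − β)))
logit(0.69) = ln(0.69/0.31) = 0.8001
β = θ − logit/(α) = -0.65 − 0.8001/2.2000 = -1.0137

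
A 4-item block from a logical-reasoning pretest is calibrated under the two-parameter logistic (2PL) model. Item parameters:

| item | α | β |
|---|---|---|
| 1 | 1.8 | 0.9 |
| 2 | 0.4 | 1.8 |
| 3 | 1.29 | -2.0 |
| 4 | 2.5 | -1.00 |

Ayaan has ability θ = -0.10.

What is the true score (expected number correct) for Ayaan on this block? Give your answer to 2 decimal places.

P(θ) = 1 / (1 + exp(−α(θ − β)))
P_1 = 1/(1+e^{1.8000}) = 0.1419
P_2 = 1/(1+e^{0.7600}) = 0.3186
P_3 = 1/(1+e^{-2.4510}) = 0.9206
P_4 = 1/(1+e^{-2.2500}) = 0.9047
E[score] = 0.1419 + 0.3186 + 0.9206 + 0.9047 = 2.2858

2.29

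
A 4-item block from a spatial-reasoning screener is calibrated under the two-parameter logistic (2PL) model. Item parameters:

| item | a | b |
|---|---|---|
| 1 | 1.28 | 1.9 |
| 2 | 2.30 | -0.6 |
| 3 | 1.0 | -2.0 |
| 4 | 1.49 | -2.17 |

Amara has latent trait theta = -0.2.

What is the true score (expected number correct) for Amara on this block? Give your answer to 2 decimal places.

P(theta) = 1 / (1 + exp(−a(theta − b)))
P_1 = 1/(1+e^{2.6880}) = 0.0637
P_2 = 1/(1+e^{-0.9200}) = 0.7150
P_3 = 1/(1+e^{-1.8000}) = 0.8581
P_4 = 1/(1+e^{-2.9353}) = 0.9496
E[score] = 0.0637 + 0.7150 + 0.8581 + 0.9496 = 2.5864

2.59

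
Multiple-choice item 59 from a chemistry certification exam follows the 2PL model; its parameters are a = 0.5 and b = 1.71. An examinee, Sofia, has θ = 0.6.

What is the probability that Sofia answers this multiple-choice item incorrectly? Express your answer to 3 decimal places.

P(θ) = 1 / (1 + exp(−a(θ − b)))
Exponent: 0.5 × (0.6 − 1.71) = -0.5550
1/(1 + e^{0.5550}) = 0.3647
P(incorrect) = 1 − 0.3647 = 0.6353

0.635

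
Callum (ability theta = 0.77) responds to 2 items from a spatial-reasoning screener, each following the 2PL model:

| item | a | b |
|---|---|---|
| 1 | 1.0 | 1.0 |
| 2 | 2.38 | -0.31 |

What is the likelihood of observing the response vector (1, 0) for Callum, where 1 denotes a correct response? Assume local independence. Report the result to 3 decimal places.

P(theta) = 1 / (1 + exp(−a(theta − b)))
P_1 = 1/(1+e^{0.2300}) = 0.4428
P_2 = 1/(1+e^{-2.5704}) = 0.9289
L = P_1 × (1−P_2) = 0.4428 × 0.0711 = 0.03147

0.031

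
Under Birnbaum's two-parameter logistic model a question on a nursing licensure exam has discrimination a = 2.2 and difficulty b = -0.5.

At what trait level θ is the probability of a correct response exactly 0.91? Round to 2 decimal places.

P(θ) = 1 / (1 + exp(−a(θ − b)))
logit = ln(0.9100/0.0900) = 2.3136
θ = b + logit/(a) = -0.5 + 2.3136/2.2000 = 0.5517

0.55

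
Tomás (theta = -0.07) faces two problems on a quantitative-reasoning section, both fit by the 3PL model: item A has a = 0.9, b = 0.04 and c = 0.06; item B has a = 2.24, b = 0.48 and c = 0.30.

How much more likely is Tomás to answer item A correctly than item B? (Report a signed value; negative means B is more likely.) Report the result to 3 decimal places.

P(theta) = c + (1 − c) · 1 / (1 + exp(−a(theta − b)))
P_A = 0.5068
P_B = 0.4581
P_A − P_B = 0.0487

0.049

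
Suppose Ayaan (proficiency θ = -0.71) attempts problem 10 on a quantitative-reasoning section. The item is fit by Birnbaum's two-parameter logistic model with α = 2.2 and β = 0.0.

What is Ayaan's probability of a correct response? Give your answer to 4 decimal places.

0.1734

P(θ) = 1 / (1 + exp(−α(θ − β)))
Exponent: 2.2 × (-0.71 − 0.0) = -1.5620
1/(1 + e^{1.5620}) = 0.1734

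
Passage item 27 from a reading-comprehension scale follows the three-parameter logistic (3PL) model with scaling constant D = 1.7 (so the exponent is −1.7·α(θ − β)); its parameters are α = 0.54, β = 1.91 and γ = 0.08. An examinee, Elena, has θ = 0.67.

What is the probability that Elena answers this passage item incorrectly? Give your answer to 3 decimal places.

0.697

P(θ) = γ + (1 − γ) · 1 / (1 + exp(−D·α(θ − β)))
Exponent: 1.7 × 0.54 × (0.67 − 1.91) = -1.1383
1/(1 + e^{1.1383}) = 0.2426
P = 0.08 + 0.92 × 0.2426 = 0.3032
P(incorrect) = 1 − 0.3032 = 0.6968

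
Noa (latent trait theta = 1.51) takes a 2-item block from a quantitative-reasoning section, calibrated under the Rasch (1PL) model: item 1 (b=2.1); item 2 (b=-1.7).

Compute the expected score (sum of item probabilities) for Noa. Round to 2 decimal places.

1.32

P(theta) = 1 / (1 + exp(−(theta − b)))
P_1 = 1/(1+e^{0.5900}) = 0.3566
P_2 = 1/(1+e^{-3.2100}) = 0.9612
E[score] = 0.3566 + 0.9612 = 1.3178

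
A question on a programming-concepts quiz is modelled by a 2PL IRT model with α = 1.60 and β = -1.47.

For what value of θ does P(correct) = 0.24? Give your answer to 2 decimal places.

P(θ) = 1 / (1 + exp(−α(θ − β)))
logit = ln(0.2400/0.7600) = -1.1527
θ = β + logit/(α) = -1.47 + (-1.1527)/1.6000 = -2.1904

-2.19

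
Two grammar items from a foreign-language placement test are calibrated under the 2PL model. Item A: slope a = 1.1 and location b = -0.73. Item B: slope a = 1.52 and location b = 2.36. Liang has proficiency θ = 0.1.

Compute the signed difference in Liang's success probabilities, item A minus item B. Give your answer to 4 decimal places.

0.6824

P(θ) = 1 / (1 + exp(−a(θ − b)))
P_A = 0.7136
P_B = 0.0312
P_A − P_B = 0.6824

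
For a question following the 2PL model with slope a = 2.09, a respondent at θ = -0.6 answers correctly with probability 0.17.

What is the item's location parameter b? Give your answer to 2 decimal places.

0.16

P(θ) = 1 / (1 + exp(−a(θ − b)))
logit(0.17) = ln(0.17/0.83) = -1.5856
b = θ − logit/(a) = -0.6 − (-1.5856)/2.0900 = 0.1587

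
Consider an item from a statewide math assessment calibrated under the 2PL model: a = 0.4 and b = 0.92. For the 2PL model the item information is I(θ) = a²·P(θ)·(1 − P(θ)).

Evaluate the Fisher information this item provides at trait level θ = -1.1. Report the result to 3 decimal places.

P = 1/(1+e^{0.8080}) = 0.3083
P(1−P) = 0.3083 × 0.6917 = 0.2133
I = a² × P(1−P) = 0.4² × 0.2133 = 0.03412

0.034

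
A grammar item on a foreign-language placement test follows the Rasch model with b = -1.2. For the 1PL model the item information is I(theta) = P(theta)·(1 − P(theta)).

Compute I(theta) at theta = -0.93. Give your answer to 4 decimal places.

0.2455

P = 1/(1+e^{-0.2700}) = 0.5671
P(1−P) = 0.5671 × 0.4329 = 0.2455
I = P(1−P) = 0.24550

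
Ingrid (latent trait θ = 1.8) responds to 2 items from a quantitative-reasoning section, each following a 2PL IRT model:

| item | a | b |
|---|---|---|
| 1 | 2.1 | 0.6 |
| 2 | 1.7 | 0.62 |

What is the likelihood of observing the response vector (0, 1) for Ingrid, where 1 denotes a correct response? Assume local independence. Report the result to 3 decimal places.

0.066

P(θ) = 1 / (1 + exp(−a(θ − b)))
P_1 = 1/(1+e^{-2.5200}) = 0.9255
P_2 = 1/(1+e^{-2.0060}) = 0.8814
L = (1−P_1) × P_2 = 0.0745 × 0.8814 = 0.06564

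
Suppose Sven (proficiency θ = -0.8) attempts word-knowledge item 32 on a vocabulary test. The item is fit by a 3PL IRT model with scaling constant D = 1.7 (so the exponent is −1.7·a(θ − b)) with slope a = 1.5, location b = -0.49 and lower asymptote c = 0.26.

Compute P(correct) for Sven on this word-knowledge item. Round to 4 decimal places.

0.4909

P(θ) = c + (1 − c) · 1 / (1 + exp(−D·a(θ − b)))
Exponent: 1.7 × 1.5 × (-0.8 − (-0.49)) = -0.7905
1/(1 + e^{0.7905}) = 0.3121
P = 0.26 + 0.74 × 0.3121 = 0.4909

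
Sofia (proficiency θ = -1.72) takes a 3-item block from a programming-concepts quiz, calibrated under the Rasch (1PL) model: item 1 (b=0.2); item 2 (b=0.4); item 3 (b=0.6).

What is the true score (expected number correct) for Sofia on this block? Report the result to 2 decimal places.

0.32

P(θ) = 1 / (1 + exp(−(θ − b)))
P_1 = 1/(1+e^{1.9200}) = 0.1279
P_2 = 1/(1+e^{2.1200}) = 0.1072
P_3 = 1/(1+e^{2.3200}) = 0.0895
E[score] = 0.1279 + 0.1072 + 0.0895 = 0.3245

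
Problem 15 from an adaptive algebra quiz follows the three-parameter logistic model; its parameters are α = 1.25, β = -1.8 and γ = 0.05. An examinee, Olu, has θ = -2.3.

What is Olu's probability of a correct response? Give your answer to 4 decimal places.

P(θ) = γ + (1 − γ) · 1 / (1 + exp(−α(θ − β)))
Exponent: 1.25 × (-2.3 − (-1.8)) = -0.6250
1/(1 + e^{0.6250}) = 0.3486
P = 0.05 + 0.95 × 0.3486 = 0.3812

0.3812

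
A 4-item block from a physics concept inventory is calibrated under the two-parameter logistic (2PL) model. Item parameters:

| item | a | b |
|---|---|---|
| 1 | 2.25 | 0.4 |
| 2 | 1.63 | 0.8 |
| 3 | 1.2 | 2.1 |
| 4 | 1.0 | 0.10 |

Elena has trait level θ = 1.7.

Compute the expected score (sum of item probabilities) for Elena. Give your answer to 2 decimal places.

2.98

P(θ) = 1 / (1 + exp(−a(θ − b)))
P_1 = 1/(1+e^{-2.9250}) = 0.9491
P_2 = 1/(1+e^{-1.4670}) = 0.8126
P_3 = 1/(1+e^{0.4800}) = 0.3823
P_4 = 1/(1+e^{-1.6000}) = 0.8320
E[score] = 0.9491 + 0.8126 + 0.3823 + 0.8320 = 2.9759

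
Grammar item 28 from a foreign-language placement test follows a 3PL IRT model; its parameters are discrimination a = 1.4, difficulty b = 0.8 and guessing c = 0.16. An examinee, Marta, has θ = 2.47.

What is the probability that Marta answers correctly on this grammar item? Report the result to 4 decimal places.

0.9261

P(θ) = c + (1 − c) · 1 / (1 + exp(−a(θ − b)))
Exponent: 1.4 × (2.47 − 0.8) = 2.3380
1/(1 + e^{-2.3380}) = 0.9120
P = 0.16 + 0.84 × 0.9120 = 0.9261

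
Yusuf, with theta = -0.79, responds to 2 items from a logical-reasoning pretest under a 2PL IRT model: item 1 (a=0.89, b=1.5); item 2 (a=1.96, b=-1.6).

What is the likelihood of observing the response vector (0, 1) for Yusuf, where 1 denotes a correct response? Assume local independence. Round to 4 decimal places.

P(theta) = 1 / (1 + exp(−a(theta − b)))
P_1 = 1/(1+e^{2.0381}) = 0.1153
P_2 = 1/(1+e^{-1.5876}) = 0.8303
L = (1−P_1) × P_2 = 0.8847 × 0.8303 = 0.73458

0.7346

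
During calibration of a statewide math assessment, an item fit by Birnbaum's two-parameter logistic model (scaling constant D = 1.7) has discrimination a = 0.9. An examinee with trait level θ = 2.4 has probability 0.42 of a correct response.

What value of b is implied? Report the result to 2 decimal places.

P(θ) = 1 / (1 + exp(−D·a(θ − b)))
logit(0.42) = ln(0.42/0.58) = -0.3228
b = θ − logit/(1.7·a) = 2.4 − (-0.3228)/1.5300 = 2.6110

2.61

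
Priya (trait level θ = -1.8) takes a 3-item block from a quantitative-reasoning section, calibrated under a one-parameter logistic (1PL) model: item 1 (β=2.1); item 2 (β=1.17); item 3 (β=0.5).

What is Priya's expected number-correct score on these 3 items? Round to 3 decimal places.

0.160

P(θ) = 1 / (1 + exp(−(θ − β)))
P_1 = 1/(1+e^{3.9000}) = 0.0198
P_2 = 1/(1+e^{2.9700}) = 0.0488
P_3 = 1/(1+e^{2.3000}) = 0.0911
E[score] = 0.0198 + 0.0488 + 0.0911 = 0.1598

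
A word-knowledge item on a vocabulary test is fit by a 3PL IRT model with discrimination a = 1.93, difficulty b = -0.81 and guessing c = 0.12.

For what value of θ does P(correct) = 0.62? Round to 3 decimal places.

P(θ) = c + (1 − c) · 1 / (1 + exp(−a(θ − b)))
Remove guessing floor: (0.62 − 0.12)/(1 − 0.12) = 0.5682
logit = ln(0.5682/0.4318) = 0.2744
θ = b + logit/(a) = -0.81 + 0.2744/1.9300 = -0.6678

-0.668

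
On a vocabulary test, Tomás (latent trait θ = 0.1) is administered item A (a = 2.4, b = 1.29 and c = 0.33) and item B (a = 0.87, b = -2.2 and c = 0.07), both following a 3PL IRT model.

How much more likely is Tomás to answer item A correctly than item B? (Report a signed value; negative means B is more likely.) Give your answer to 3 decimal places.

P(θ) = c + (1 − c) · 1 / (1 + exp(−a(θ − b)))
P_A = 0.3664
P_B = 0.8892
P_A − P_B = -0.5228

-0.523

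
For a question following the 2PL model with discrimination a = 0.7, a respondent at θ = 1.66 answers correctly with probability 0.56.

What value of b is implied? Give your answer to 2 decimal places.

P(θ) = 1 / (1 + exp(−a(θ − b)))
logit(0.56) = ln(0.56/0.44) = 0.2412
b = θ − logit/(a) = 1.66 − 0.2412/0.7000 = 1.3155

1.32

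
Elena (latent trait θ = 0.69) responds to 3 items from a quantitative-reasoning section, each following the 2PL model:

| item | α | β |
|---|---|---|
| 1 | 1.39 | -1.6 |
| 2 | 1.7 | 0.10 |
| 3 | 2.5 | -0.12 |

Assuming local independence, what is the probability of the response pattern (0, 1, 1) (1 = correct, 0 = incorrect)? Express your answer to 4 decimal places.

0.0257

P(θ) = 1 / (1 + exp(−α(θ − β)))
P_1 = 1/(1+e^{-3.1831}) = 0.9602
P_2 = 1/(1+e^{-1.0030}) = 0.7316
P_3 = 1/(1+e^{-2.0250}) = 0.8834
L = (1−P_1) × P_2 × P_3 = 0.0398 × 0.7316 × 0.8834 = 0.02573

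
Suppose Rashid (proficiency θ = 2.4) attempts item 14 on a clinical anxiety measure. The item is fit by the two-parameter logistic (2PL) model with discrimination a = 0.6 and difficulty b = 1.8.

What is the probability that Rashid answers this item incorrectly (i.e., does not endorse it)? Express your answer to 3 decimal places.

P(θ) = 1 / (1 + exp(−a(θ − b)))
Exponent: 0.6 × (2.4 − 1.8) = 0.3600
1/(1 + e^{-0.3600}) = 0.5890
P(incorrect) = 1 − 0.5890 = 0.4110

0.411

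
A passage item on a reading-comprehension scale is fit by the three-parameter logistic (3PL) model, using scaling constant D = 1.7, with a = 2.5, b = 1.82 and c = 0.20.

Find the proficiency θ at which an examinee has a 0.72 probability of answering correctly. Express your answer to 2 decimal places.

1.97

P(θ) = c + (1 − c) · 1 / (1 + exp(−D·a(θ − b)))
Remove guessing floor: (0.72 − 0.20)/(1 − 0.20) = 0.6500
logit = ln(0.6500/0.3500) = 0.6190
θ = b + logit/(1.7·a) = 1.82 + 0.6190/4.2500 = 1.9657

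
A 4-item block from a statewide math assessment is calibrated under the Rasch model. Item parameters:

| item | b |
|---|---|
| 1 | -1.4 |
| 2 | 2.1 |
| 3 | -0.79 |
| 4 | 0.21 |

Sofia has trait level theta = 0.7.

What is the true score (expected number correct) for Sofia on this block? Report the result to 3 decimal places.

2.525

P(theta) = 1 / (1 + exp(−(theta − b)))
P_1 = 1/(1+e^{-2.1000}) = 0.8909
P_2 = 1/(1+e^{1.4000}) = 0.1978
P_3 = 1/(1+e^{-1.4900}) = 0.8161
P_4 = 1/(1+e^{-0.4900}) = 0.6201
E[score] = 0.8909 + 0.1978 + 0.8161 + 0.6201 = 2.5249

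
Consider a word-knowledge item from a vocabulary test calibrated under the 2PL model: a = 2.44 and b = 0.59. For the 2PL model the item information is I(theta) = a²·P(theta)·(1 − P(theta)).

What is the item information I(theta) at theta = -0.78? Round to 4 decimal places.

0.1963

P = 1/(1+e^{3.3428}) = 0.0341
P(1−P) = 0.0341 × 0.9659 = 0.0330
I = a² × P(1−P) = 2.44² × 0.0330 = 0.19627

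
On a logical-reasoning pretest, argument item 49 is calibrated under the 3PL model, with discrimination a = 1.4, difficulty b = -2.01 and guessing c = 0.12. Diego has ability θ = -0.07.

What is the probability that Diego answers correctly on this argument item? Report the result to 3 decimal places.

P(θ) = c + (1 − c) · 1 / (1 + exp(−a(θ − b)))
Exponent: 1.4 × (-0.07 − (-2.01)) = 2.7160
1/(1 + e^{-2.7160}) = 0.9380
P = 0.12 + 0.88 × 0.9380 = 0.9454

0.945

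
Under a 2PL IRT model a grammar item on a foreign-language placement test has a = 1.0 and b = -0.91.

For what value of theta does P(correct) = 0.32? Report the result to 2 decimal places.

P(theta) = 1 / (1 + exp(−a(theta − b)))
logit = ln(0.3200/0.6800) = -0.7538
theta = b + logit/(a) = -0.91 + (-0.7538)/1.0000 = -1.6638

-1.66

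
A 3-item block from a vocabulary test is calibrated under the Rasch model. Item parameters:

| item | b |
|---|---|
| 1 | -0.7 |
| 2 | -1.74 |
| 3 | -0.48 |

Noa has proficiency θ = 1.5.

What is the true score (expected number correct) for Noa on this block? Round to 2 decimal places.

P(θ) = 1 / (1 + exp(−(θ − b)))
P_1 = 1/(1+e^{-2.2000}) = 0.9002
P_2 = 1/(1+e^{-3.2400}) = 0.9623
P_3 = 1/(1+e^{-1.9800}) = 0.8787
E[score] = 0.9002 + 0.9623 + 0.8787 = 2.7412

2.74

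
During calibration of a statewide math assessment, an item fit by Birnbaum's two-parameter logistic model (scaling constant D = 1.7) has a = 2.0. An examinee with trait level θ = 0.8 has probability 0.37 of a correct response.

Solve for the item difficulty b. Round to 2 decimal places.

P(θ) = 1 / (1 + exp(−D·a(θ − b)))
logit(0.37) = ln(0.37/0.63) = -0.5322
b = θ − logit/(1.7·a) = 0.8 − (-0.5322)/3.4000 = 0.9565

0.96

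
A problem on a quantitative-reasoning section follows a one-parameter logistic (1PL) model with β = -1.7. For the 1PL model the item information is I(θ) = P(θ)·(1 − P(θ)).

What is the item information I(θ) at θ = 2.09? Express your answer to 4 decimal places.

P = 1/(1+e^{-3.7900}) = 0.9779
P(1−P) = 0.9779 × 0.0221 = 0.0216
I = P(1−P) = 0.02161

0.0216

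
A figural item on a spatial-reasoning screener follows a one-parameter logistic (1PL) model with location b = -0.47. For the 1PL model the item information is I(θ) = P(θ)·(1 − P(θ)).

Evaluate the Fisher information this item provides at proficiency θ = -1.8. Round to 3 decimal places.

P = 1/(1+e^{1.3300}) = 0.2092
P(1−P) = 0.2092 × 0.7908 = 0.1654
I = P(1−P) = 0.16541

0.165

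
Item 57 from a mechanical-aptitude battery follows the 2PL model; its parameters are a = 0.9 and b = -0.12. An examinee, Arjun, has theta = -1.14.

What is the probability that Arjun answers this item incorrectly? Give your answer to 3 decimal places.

0.715

P(theta) = 1 / (1 + exp(−a(theta − b)))
Exponent: 0.9 × (-1.14 − (-0.12)) = -0.9180
1/(1 + e^{0.9180}) = 0.2854
P(incorrect) = 1 − 0.2854 = 0.7146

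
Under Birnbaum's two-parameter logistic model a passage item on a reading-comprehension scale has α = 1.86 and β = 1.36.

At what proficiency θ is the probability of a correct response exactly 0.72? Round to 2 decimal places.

1.87

P(θ) = 1 / (1 + exp(−α(θ − β)))
logit = ln(0.7200/0.2800) = 0.9445
θ = β + logit/(α) = 1.36 + 0.9445/1.8600 = 1.8678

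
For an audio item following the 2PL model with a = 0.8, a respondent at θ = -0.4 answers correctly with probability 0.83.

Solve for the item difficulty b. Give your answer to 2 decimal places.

P(θ) = 1 / (1 + exp(−a(θ − b)))
logit(0.83) = ln(0.83/0.17) = 1.5856
b = θ − logit/(a) = -0.4 − 1.5856/0.8000 = -2.3820

-2.38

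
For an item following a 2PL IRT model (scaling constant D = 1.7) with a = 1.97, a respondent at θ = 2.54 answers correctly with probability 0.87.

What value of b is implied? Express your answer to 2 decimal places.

P(θ) = 1 / (1 + exp(−D·a(θ − b)))
logit(0.87) = ln(0.87/0.13) = 1.9010
b = θ − logit/(1.7·a) = 2.54 − 1.9010/3.3490 = 1.9724

1.97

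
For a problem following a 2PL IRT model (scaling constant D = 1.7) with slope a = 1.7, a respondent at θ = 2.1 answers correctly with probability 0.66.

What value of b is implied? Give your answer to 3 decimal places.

1.870

P(θ) = 1 / (1 + exp(−D·a(θ − b)))
logit(0.66) = ln(0.66/0.34) = 0.6633
b = θ − logit/(1.7·a) = 2.1 − 0.6633/2.8900 = 1.8705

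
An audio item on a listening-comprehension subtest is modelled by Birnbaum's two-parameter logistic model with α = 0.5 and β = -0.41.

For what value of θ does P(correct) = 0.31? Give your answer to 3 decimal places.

-2.010

P(θ) = 1 / (1 + exp(−α(θ − β)))
logit = ln(0.3100/0.6900) = -0.8001
θ = β + logit/(α) = -0.41 + (-0.8001)/0.5000 = -2.0102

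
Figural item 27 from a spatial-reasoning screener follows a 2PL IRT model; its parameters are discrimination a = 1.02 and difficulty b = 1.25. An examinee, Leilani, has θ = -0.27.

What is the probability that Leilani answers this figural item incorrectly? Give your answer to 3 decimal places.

0.825

P(θ) = 1 / (1 + exp(−a(θ − b)))
Exponent: 1.02 × (-0.27 − 1.25) = -1.5504
1/(1 + e^{1.5504}) = 0.1750
P(incorrect) = 1 − 0.1750 = 0.8250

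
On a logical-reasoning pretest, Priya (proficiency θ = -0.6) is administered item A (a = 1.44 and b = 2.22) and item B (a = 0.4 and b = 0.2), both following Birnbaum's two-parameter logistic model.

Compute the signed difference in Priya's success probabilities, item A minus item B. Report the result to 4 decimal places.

-0.4037

P(θ) = 1 / (1 + exp(−a(θ − b)))
P_A = 0.0169
P_B = 0.4207
P_A − P_B = -0.4037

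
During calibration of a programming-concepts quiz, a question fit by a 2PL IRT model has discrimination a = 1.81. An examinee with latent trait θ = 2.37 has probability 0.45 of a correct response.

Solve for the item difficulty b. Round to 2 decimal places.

P(θ) = 1 / (1 + exp(−a(θ − b)))
logit(0.45) = ln(0.45/0.55) = -0.2007
b = θ − logit/(a) = 2.37 − (-0.2007)/1.8100 = 2.4809

2.48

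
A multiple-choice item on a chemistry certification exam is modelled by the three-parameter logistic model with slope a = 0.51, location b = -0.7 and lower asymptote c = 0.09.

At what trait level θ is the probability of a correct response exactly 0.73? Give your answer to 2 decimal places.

0.99

P(θ) = c + (1 − c) · 1 / (1 + exp(−a(θ − b)))
Remove guessing floor: (0.73 − 0.09)/(1 − 0.09) = 0.7033
logit = ln(0.7033/0.2967) = 0.8630
θ = b + logit/(a) = -0.7 + 0.8630/0.5100 = 0.9922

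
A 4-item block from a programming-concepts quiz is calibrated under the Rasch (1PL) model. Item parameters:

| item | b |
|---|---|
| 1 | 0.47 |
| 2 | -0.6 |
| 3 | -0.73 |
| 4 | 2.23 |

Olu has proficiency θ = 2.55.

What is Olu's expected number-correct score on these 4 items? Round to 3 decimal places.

P(θ) = 1 / (1 + exp(−(θ − b)))
P_1 = 1/(1+e^{-2.0800}) = 0.8889
P_2 = 1/(1+e^{-3.1500}) = 0.9589
P_3 = 1/(1+e^{-3.2800}) = 0.9637
P_4 = 1/(1+e^{-0.3200}) = 0.5793
E[score] = 0.8889 + 0.9589 + 0.9637 + 0.5793 = 3.3909

3.391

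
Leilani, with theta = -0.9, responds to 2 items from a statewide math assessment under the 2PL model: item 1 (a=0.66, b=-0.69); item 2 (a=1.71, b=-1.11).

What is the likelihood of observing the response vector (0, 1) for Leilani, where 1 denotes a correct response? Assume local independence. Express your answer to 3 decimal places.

0.315

P(theta) = 1 / (1 + exp(−a(theta − b)))
P_1 = 1/(1+e^{0.1386}) = 0.4654
P_2 = 1/(1+e^{-0.3591}) = 0.5888
L = (1−P_1) × P_2 = 0.5346 × 0.5888 = 0.31478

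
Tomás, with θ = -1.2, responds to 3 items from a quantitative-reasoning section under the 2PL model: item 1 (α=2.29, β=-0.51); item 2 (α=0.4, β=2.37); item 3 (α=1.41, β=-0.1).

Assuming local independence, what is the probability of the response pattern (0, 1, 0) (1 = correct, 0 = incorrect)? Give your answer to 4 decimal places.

0.1323

P(θ) = 1 / (1 + exp(−α(θ − β)))
P_1 = 1/(1+e^{1.5801}) = 0.1708
P_2 = 1/(1+e^{1.4280}) = 0.1934
P_3 = 1/(1+e^{1.5510}) = 0.1749
L = (1−P_1) × P_2 × (1−P_3) = 0.8292 × 0.1934 × 0.8251 = 0.13232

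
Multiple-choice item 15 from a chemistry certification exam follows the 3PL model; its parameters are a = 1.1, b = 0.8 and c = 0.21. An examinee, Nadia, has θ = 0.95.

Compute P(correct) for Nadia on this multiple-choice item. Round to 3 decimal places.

0.638

P(θ) = c + (1 − c) · 1 / (1 + exp(−a(θ − b)))
Exponent: 1.1 × (0.95 − 0.8) = 0.1650
1/(1 + e^{-0.1650}) = 0.5412
P = 0.21 + 0.79 × 0.5412 = 0.6375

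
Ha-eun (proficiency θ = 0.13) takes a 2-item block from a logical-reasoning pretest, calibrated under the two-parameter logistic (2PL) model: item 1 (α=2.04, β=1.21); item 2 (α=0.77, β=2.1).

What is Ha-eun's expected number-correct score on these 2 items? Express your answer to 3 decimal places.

0.279

P(θ) = 1 / (1 + exp(−α(θ − β)))
P_1 = 1/(1+e^{2.2032}) = 0.0995
P_2 = 1/(1+e^{1.5169}) = 0.1799
E[score] = 0.0995 + 0.1799 = 0.2794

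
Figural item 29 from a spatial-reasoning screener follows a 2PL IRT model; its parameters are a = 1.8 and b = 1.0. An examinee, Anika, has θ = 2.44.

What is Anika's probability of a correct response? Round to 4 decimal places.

0.9303

P(θ) = 1 / (1 + exp(−a(θ − b)))
Exponent: 1.8 × (2.44 − 1.0) = 2.5920
1/(1 + e^{-2.5920}) = 0.9303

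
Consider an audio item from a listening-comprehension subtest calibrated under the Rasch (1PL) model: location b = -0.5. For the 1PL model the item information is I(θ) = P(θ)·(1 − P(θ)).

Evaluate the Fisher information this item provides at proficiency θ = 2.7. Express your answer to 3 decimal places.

P = 1/(1+e^{-3.2000}) = 0.9608
P(1−P) = 0.9608 × 0.0392 = 0.0376
I = P(1−P) = 0.03763

0.038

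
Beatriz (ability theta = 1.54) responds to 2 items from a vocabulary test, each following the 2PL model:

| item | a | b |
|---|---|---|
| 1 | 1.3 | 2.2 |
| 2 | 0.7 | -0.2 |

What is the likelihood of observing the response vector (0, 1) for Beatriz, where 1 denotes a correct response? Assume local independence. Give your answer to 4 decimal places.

0.5419

P(theta) = 1 / (1 + exp(−a(theta − b)))
P_1 = 1/(1+e^{0.8580}) = 0.2978
P_2 = 1/(1+e^{-1.2180}) = 0.7717
L = (1−P_1) × P_2 = 0.7022 × 0.7717 = 0.54193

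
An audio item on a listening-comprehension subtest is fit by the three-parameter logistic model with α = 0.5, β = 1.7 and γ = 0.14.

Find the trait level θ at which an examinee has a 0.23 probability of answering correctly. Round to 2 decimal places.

P(θ) = γ + (1 − γ) · 1 / (1 + exp(−α(θ − β)))
Remove guessing floor: (0.23 − 0.14)/(1 − 0.14) = 0.1047
logit = ln(0.1047/0.8953) = -2.1466
θ = β + logit/(α) = 1.7 + (-2.1466)/0.5000 = -2.5932

-2.59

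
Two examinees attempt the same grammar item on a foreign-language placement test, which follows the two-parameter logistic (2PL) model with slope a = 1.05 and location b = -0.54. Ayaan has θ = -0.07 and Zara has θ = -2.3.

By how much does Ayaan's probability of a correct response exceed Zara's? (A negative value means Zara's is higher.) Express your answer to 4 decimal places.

0.4848

P(θ) = 1 / (1 + exp(−a(θ − b)))
P(Ayaan) = 0.6209  [exponent 0.4935]
P(Zara) = 0.1361  [exponent -1.8480]
Difference = 0.6209 − 0.1361 = 0.4848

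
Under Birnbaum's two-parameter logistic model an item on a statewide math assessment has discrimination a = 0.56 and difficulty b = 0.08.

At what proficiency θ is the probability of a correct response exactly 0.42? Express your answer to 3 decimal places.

-0.496

P(θ) = 1 / (1 + exp(−a(θ − b)))
logit = ln(0.4200/0.5800) = -0.3228
θ = b + logit/(a) = 0.08 + (-0.3228)/0.5600 = -0.4964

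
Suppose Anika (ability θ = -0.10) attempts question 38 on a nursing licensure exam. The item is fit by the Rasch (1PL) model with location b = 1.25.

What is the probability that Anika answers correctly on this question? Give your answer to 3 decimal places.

0.206

P(θ) = 1 / (1 + exp(−(θ − b)))
Exponent: (-0.10 − 1.25) = -1.3500
1/(1 + e^{1.3500}) = 0.2059
P = 0.2059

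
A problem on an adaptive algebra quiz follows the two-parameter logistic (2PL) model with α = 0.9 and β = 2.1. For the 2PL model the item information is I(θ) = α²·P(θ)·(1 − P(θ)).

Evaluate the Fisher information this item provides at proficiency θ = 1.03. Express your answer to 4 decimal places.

0.1620

P = 1/(1+e^{0.9630}) = 0.2763
P(1−P) = 0.2763 × 0.7237 = 0.1999
I = α² × P(1−P) = 0.9² × 0.1999 = 0.16196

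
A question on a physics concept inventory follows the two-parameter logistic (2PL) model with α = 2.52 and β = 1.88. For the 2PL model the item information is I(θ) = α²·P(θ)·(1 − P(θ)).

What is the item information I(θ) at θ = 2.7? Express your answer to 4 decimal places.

0.6336

P = 1/(1+e^{-2.0664}) = 0.8876
P(1−P) = 0.8876 × 0.1124 = 0.0998
I = α² × P(1−P) = 2.52² × 0.0998 = 0.63358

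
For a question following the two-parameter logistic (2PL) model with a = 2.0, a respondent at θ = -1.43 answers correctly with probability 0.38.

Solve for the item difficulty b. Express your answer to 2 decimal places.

P(θ) = 1 / (1 + exp(−a(θ − b)))
logit(0.38) = ln(0.38/0.62) = -0.4895
b = θ − logit/(a) = -1.43 − (-0.4895)/2.0000 = -1.1852

-1.19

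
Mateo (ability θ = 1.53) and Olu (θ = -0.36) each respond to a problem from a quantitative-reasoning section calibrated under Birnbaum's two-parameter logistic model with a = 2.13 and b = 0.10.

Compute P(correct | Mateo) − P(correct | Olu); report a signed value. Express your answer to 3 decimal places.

P(θ) = 1 / (1 + exp(−a(θ − b)))
P(Mateo) = 0.9546  [exponent 3.0459]
P(Olu) = 0.2729  [exponent -0.9798]
Difference = 0.9546 − 0.2729 = 0.6817

0.682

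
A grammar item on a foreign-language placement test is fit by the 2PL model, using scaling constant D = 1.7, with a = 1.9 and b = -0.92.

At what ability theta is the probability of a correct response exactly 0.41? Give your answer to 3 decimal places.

P(theta) = 1 / (1 + exp(−D·a(theta − b)))
logit = ln(0.4100/0.5900) = -0.3640
theta = b + logit/(1.7·a) = -0.92 + (-0.3640)/3.2300 = -1.0327

-1.033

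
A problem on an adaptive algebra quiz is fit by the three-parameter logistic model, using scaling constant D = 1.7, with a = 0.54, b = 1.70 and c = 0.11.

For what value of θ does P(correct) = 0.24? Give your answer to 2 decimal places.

P(θ) = c + (1 − c) · 1 / (1 + exp(−D·a(θ − b)))
Remove guessing floor: (0.24 − 0.11)/(1 − 0.11) = 0.1461
logit = ln(0.1461/0.8539) = -1.7658
θ = b + logit/(1.7·a) = 1.70 + (-1.7658)/0.9180 = -0.2235

-0.22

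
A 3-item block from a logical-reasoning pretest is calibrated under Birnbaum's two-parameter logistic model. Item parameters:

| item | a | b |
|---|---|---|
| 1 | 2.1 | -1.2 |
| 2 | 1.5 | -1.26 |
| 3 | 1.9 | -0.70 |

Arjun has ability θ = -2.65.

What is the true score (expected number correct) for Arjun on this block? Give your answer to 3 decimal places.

0.180

P(θ) = 1 / (1 + exp(−a(θ − b)))
P_1 = 1/(1+e^{3.0450}) = 0.0454
P_2 = 1/(1+e^{2.0850}) = 0.1106
P_3 = 1/(1+e^{3.7050}) = 0.0240
E[score] = 0.0454 + 0.1106 + 0.0240 = 0.1800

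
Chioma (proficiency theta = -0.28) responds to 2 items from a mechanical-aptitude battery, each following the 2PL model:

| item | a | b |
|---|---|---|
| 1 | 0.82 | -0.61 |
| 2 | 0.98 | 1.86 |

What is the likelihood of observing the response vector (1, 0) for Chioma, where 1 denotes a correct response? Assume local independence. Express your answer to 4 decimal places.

0.5052

P(theta) = 1 / (1 + exp(−a(theta − b)))
P_1 = 1/(1+e^{-0.2706}) = 0.5672
P_2 = 1/(1+e^{2.0972}) = 0.1094
L = P_1 × (1−P_2) = 0.5672 × 0.8906 = 0.50520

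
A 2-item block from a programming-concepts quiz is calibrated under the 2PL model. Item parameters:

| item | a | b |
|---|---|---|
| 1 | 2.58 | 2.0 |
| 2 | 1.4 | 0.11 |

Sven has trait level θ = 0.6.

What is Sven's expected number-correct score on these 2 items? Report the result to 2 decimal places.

0.69

P(θ) = 1 / (1 + exp(−a(θ − b)))
P_1 = 1/(1+e^{3.6120}) = 0.0263
P_2 = 1/(1+e^{-0.6860}) = 0.6651
E[score] = 0.0263 + 0.6651 = 0.6914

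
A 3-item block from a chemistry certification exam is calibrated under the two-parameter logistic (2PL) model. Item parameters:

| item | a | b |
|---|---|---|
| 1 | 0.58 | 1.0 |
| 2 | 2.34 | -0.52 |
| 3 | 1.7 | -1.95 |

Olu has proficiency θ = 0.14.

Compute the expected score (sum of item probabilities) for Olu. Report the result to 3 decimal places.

2.174

P(θ) = 1 / (1 + exp(−a(θ − b)))
P_1 = 1/(1+e^{0.4988}) = 0.3778
P_2 = 1/(1+e^{-1.5444}) = 0.8241
P_3 = 1/(1+e^{-3.5530}) = 0.9722
E[score] = 0.3778 + 0.8241 + 0.9722 = 2.1741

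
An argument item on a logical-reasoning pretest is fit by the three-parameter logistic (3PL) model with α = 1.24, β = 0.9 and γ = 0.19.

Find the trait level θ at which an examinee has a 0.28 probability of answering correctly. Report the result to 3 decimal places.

P(θ) = γ + (1 − γ) · 1 / (1 + exp(−α(θ − β)))
Remove guessing floor: (0.28 − 0.19)/(1 − 0.19) = 0.1111
logit = ln(0.1111/0.8889) = -2.0794
θ = β + logit/(α) = 0.9 + (-2.0794)/1.2400 = -0.7770

-0.777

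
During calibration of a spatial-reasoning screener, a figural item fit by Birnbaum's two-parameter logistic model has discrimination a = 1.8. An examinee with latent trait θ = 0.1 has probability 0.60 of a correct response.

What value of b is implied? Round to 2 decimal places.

P(θ) = 1 / (1 + exp(−a(θ − b)))
logit(0.60) = ln(0.60/0.40) = 0.4055
b = θ − logit/(a) = 0.1 − 0.4055/1.8000 = -0.1253

-0.13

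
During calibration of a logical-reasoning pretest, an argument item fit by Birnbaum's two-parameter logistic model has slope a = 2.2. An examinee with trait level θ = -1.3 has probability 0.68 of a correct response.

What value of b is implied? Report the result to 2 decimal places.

P(θ) = 1 / (1 + exp(−a(θ − b)))
logit(0.68) = ln(0.68/0.32) = 0.7538
b = θ − logit/(a) = -1.3 − 0.7538/2.2000 = -1.6426

-1.64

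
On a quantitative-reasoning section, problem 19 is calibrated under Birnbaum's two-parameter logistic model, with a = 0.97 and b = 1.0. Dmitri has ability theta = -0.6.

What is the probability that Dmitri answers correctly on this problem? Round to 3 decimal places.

P(theta) = 1 / (1 + exp(−a(theta − b)))
Exponent: 0.97 × (-0.6 − 1.0) = -1.5520
1/(1 + e^{1.5520}) = 0.1748

0.175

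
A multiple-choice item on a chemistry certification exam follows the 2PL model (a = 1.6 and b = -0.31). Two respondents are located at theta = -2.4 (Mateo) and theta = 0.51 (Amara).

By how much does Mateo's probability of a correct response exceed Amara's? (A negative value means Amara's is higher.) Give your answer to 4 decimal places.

P(theta) = 1 / (1 + exp(−a(theta − b)))
P(Mateo) = 0.0341  [exponent -3.3440]
P(Amara) = 0.7878  [exponent 1.3120]
Difference = 0.0341 − 0.7878 = -0.7538

-0.7538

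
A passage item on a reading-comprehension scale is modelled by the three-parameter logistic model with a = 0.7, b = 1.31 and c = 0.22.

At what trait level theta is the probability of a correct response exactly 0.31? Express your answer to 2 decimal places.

P(theta) = c + (1 − c) · 1 / (1 + exp(−a(theta − b)))
Remove guessing floor: (0.31 − 0.22)/(1 − 0.22) = 0.1154
logit = ln(0.1154/0.8846) = -2.0369
theta = b + logit/(a) = 1.31 + (-2.0369)/0.7000 = -1.5998

-1.60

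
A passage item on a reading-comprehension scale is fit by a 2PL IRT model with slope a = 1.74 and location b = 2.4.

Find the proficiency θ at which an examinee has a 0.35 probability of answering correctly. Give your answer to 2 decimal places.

P(θ) = 1 / (1 + exp(−a(θ − b)))
logit = ln(0.3500/0.6500) = -0.6190
θ = b + logit/(a) = 2.4 + (-0.6190)/1.7400 = 2.0442

2.04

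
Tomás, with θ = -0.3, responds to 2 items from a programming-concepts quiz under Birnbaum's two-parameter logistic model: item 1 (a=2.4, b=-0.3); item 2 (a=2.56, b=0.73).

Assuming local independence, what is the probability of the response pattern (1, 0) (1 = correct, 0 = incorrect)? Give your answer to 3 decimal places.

P(θ) = 1 / (1 + exp(−a(θ − b)))
P_1 = 1/(1+e^{0.0000}) = 0.5000
P_2 = 1/(1+e^{2.6368}) = 0.0668
L = P_1 × (1−P_2) = 0.5000 × 0.9332 = 0.46660

0.467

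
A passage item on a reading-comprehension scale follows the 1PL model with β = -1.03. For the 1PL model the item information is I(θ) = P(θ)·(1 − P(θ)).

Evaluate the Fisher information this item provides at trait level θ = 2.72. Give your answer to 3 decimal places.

P = 1/(1+e^{-3.7500}) = 0.9770
P(1−P) = 0.9770 × 0.0230 = 0.0224
I = P(1−P) = 0.02245

0.022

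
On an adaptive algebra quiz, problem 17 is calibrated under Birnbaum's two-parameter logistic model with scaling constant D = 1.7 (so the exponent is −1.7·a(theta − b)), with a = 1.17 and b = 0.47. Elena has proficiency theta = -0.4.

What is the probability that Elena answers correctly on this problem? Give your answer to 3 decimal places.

P(theta) = 1 / (1 + exp(−D·a(theta − b)))
Exponent: 1.7 × 1.17 × (-0.4 − 0.47) = -1.7304
1/(1 + e^{1.7304}) = 0.1505
P = 0.1505

0.151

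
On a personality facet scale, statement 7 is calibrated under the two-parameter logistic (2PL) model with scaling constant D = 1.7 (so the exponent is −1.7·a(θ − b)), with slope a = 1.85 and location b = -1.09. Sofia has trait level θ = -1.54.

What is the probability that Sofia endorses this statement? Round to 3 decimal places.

P(θ) = 1 / (1 + exp(−D·a(θ − b)))
Exponent: 1.7 × 1.85 × (-1.54 − (-1.09)) = -1.4152
1/(1 + e^{1.4152}) = 0.1954
P = 0.1954

0.195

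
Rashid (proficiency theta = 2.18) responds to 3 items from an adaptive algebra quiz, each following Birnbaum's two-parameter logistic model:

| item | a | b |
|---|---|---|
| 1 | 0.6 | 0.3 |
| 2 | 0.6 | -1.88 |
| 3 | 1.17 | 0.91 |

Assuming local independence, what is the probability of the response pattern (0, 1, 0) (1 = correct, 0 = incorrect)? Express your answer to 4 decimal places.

0.0415

P(theta) = 1 / (1 + exp(−a(theta − b)))
P_1 = 1/(1+e^{-1.1280}) = 0.7555
P_2 = 1/(1+e^{-2.4360}) = 0.9195
P_3 = 1/(1+e^{-1.4859}) = 0.8155
L = (1−P_1) × P_2 × (1−P_3) = 0.2445 × 0.9195 × 0.1845 = 0.04149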